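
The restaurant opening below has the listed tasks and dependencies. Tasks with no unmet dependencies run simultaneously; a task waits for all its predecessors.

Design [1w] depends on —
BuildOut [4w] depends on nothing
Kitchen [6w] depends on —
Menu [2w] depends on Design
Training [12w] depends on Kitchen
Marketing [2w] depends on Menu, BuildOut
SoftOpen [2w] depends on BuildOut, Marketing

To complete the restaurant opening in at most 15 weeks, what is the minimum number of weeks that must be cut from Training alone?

Current finish: 18 weeks; target: 15.
Training is on every critical path, so each week cut from Training cuts the finish by one (this holds down to a finish of 8).
Need 18 − 15 = 3 weeks off Training → Training becomes 9 weeks, finish becomes 15.

3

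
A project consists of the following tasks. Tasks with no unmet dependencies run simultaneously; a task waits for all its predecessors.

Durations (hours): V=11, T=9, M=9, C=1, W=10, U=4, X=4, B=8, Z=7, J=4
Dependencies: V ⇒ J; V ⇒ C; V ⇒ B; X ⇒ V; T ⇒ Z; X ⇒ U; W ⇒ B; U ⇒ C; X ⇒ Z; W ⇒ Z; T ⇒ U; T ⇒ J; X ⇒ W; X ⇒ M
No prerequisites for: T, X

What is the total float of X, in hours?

0

Critical path: X→V→B = 4+11+8 = 23, so the finish is 23 hours.
X finishes as early as 4 and must finish by 4.
Slack of X = 0 − 0 = 0 hours.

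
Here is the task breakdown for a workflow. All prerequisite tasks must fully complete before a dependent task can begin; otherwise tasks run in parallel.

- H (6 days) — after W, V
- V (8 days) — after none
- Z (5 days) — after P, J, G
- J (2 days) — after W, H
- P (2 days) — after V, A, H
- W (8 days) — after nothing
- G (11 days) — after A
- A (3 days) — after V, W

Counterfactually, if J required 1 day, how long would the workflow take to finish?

Critical path before the change: W→A→G→Z = 8+3+11+5 = 27 giving 27 days.
J is off the critical path — its longest chain is 21 days, giving 6 of slack.
The critical path is still W→A→G→Z; finish is now 27 days.

27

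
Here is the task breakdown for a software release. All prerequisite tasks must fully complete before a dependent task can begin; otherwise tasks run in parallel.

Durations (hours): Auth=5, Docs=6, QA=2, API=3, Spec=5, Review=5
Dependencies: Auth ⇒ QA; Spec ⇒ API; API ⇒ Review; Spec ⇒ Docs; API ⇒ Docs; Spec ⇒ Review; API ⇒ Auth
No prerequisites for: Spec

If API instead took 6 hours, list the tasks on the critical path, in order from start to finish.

The binding path is Spec→API→Auth→QA = 5+3+5+2 = 15; finish at 15 hours.
API lies on that path, so at 6 hours the path becomes 18 hours.
No other chain overtakes it, so the finish is 18 hours.

Spec, API, Auth, QA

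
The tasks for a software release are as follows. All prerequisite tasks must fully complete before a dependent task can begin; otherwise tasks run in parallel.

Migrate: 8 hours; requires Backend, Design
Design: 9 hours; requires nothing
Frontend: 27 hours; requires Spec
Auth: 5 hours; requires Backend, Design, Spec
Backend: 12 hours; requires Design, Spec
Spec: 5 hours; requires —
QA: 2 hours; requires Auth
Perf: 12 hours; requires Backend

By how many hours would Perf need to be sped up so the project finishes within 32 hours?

1

Current finish: 33 hours; target: 32.
Perf is on every critical path, so each hour cut from Perf cuts the finish by one (this holds down to a finish of 32).
Need 33 − 32 = 1 hour off Perf → Perf becomes 11 hours, finish becomes 32.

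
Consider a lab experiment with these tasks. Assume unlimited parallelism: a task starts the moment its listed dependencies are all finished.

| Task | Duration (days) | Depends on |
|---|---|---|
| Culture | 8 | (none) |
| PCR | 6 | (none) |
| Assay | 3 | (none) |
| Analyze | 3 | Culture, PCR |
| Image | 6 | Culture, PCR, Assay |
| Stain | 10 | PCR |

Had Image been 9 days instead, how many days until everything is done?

17

The binding path is PCR→Stain = 6+10 = 16; finish at 16 days.
The longest path through Image is only 14 days, so Image has float 2.
The binding chain switches to Culture→Image = 8+9 = 17; finish 17 days.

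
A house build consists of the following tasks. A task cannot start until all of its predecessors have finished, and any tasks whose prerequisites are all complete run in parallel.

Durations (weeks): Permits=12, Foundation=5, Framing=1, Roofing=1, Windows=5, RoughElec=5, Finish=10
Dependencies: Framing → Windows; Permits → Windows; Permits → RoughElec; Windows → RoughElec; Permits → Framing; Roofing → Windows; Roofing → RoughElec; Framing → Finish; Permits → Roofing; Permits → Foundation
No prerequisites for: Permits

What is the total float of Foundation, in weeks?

The longest chain is Permits→Framing→Windows→RoughElec = 12+1+5+5 = 23; overall finish 23 weeks.
The longest chain containing Foundation totals 17 weeks.
So Foundation can slip 23 − 17 = 6 weeks.

6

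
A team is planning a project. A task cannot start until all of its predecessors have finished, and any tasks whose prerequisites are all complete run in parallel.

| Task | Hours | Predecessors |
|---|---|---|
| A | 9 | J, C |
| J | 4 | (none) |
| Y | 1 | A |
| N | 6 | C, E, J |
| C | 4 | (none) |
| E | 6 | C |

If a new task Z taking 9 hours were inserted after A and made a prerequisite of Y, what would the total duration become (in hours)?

23

Originally the schedule takes 16 hours.
With Z inserted, Y now waits for max(A, Z).
New critical path: C→A→Z→Y = 4+9+9+1 = 23 ⇒ 23 hours.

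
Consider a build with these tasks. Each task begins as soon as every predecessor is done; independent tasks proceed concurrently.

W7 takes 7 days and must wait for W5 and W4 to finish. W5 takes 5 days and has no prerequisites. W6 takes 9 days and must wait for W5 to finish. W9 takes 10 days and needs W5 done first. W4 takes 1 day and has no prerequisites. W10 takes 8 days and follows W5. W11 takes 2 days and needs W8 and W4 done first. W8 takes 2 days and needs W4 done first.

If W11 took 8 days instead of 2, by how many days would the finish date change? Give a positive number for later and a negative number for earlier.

0

Baseline: W5→W9 = 5+10 = 15 → 15 days.
W11 has 10 days of float (longest path through it is 5).
That remains the longest chain; total 15 days.
Change in finish: 15 − 15 = +0 days.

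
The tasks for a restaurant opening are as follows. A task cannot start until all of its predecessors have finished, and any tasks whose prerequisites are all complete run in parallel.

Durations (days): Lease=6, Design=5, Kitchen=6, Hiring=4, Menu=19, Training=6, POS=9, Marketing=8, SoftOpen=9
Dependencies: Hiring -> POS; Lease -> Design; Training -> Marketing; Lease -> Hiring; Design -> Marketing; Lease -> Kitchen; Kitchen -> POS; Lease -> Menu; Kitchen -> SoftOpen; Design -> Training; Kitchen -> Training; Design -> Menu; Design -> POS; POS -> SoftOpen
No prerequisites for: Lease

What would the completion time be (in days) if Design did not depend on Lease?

With the dependency in place, Lease→Design→Menu = 6+5+19 = 30 sets the finish at 30 days.
Without Lease→Design, Design's earliest start moves from 6 to 0.
After: Lease→Kitchen→POS→SoftOpen = 6+6+9+9 = 30 → 30 days.

30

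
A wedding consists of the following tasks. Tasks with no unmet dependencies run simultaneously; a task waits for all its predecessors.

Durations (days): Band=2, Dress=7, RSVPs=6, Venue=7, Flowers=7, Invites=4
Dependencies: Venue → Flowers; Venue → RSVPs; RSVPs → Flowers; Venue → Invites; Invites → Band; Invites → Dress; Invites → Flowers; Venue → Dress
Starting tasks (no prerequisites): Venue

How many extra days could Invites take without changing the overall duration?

Venue→RSVPs→Flowers = 7+6+7 = 20 sets the makespan at 20 days.
The longest chain containing Invites totals 18 days.
Float = 20 − 18 = 2.

2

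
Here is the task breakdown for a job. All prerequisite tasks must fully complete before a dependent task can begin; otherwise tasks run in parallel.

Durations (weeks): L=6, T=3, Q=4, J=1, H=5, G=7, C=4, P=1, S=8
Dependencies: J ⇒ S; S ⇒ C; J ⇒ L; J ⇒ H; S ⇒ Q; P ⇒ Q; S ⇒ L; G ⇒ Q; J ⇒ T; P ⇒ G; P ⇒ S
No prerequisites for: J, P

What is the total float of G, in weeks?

3

The longest chain is J→S→L = 1+8+6 = 15; overall finish 15 weeks.
Longest path through G: 12 weeks (earliest finish 8, latest finish 11).
So G can slip 11 − 8 = 3 weeks.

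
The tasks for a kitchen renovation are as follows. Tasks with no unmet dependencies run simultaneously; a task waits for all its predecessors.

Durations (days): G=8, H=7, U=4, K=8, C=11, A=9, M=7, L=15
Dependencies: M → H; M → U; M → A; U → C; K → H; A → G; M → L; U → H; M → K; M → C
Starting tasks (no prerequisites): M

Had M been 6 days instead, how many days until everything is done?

23

Baseline: M→A→G = 7+9+8 = 24 → 24 days.
Since M is critical, the -1 change carries straight to that chain (now 23 days).
The critical path is still M→A→G; finish is now 23 days.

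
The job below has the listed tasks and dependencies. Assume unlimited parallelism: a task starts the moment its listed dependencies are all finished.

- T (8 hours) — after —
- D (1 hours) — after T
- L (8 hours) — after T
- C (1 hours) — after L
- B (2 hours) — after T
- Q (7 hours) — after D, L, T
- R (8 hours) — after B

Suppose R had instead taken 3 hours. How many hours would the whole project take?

Actual critical path: T→L→Q = 8+8+7 = 23 ⇒ 23 hours.
The longest path through R is only 18 hours, so R has float 5.
The critical path is still T→L→Q; finish is now 23 hours.

23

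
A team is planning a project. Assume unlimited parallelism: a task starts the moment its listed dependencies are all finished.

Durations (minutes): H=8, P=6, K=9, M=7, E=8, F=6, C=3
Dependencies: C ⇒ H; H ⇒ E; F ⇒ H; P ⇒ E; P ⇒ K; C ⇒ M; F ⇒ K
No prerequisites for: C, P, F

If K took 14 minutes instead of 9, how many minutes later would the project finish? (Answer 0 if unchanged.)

0

The binding path is F→H→E = 6+8+8 = 22; finish at 22 minutes.
The longest path through K is only 15 minutes, so K has float 7.
The critical path is still F→H→E; finish is now 22 minutes.
Change in finish: 22 − 22 = +0 minutes.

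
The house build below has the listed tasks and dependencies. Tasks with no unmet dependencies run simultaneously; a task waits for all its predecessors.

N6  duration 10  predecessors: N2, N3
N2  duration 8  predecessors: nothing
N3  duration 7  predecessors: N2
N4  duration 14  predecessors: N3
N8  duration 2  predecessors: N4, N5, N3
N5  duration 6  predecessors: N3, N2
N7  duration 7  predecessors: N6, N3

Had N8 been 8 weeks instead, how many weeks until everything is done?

As given, the longest chain is N2→N3→N6→N7 = 8+7+10+7 = 32, so the finish is 32 weeks.
N8 has 1 week of float (longest path through it is 31).
New critical path: N2→N3→N4→N8 = 8+7+14+8 = 37 ⇒ 37 weeks.

37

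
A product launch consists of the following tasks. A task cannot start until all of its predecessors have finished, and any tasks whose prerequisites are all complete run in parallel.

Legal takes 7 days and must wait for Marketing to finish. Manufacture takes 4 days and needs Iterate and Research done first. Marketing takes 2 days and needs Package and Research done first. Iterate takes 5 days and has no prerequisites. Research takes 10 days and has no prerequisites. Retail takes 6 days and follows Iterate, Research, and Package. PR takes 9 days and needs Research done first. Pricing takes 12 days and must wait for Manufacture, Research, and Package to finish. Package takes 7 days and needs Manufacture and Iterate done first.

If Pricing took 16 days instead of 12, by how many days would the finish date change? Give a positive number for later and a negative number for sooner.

4

Baseline: Research→Manufacture→Package→Pricing = 10+4+7+12 = 33 → 33 days.
Since Pricing is critical, the +4 change carries straight to that chain (now 37 days).
No other chain overtakes it, so the finish is 37 days.
Change in finish: 37 − 33 = +4 days.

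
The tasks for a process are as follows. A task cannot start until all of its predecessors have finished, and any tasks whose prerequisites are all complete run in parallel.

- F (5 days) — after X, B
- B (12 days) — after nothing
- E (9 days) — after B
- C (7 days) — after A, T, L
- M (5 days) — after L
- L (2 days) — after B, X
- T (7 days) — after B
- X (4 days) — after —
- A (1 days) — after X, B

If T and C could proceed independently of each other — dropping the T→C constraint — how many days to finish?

With the dependency in place, B→T→C = 12+7+7 = 26 sets the finish at 26 days.
Without T→C, C's earliest start moves from 19 to 14.
New critical path: B→L→C = 12+2+7 = 21 ⇒ 21 days.

21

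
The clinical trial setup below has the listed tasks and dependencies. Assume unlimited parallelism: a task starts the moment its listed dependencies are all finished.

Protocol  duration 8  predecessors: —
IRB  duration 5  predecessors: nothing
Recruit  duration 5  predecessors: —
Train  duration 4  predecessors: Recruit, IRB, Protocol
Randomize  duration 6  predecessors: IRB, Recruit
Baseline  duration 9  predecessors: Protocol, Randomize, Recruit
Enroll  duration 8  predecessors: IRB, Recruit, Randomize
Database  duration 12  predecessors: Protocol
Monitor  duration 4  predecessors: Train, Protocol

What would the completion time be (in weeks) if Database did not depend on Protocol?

20

Before: longest chain Protocol→Database = 8+12 = 20, finish 20.
Without Protocol→Database, Database's earliest start moves from 8 to 0.
After: IRB→Randomize→Baseline = 5+6+9 = 20 → 20 weeks.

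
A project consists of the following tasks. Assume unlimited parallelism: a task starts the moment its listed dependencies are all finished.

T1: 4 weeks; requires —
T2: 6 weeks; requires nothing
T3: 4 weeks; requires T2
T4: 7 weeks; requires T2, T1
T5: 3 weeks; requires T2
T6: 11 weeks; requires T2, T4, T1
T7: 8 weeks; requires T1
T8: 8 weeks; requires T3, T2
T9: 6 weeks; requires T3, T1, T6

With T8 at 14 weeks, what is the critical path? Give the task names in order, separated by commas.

T2, T4, T6, T9

Actual critical path: T2→T4→T6→T9 = 6+7+11+6 = 30 ⇒ 30 weeks.
T8 has 12 weeks of float (longest path through it is 18).
That remains the longest chain; total 30 weeks.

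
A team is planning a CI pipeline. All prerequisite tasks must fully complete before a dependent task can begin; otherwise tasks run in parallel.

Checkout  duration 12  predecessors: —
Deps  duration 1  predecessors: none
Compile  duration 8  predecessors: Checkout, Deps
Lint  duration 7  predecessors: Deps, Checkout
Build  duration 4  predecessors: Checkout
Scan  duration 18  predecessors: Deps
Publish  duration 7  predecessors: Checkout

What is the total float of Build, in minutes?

Checkout→Compile = 12+8 = 20 sets the makespan at 20 minutes.
The longest chain containing Build totals 16 minutes.
Slack of Build = 16 − 12 = 4 minutes.

4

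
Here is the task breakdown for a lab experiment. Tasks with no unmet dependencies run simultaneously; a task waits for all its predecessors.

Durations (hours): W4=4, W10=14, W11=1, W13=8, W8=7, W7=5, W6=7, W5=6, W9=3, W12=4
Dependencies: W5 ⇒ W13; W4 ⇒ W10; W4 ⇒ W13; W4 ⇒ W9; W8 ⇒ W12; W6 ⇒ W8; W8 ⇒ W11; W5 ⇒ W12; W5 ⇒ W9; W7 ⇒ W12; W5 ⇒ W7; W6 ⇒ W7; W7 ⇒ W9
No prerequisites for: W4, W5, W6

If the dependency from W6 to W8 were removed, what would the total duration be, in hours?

With the dependency in place, W4→W10 = 4+14 = 18 sets the finish at 18 hours.
Without W6→W8, W8's earliest start moves from 7 to 0.
After: W4→W10 = 4+14 = 18 → 18 hours.

18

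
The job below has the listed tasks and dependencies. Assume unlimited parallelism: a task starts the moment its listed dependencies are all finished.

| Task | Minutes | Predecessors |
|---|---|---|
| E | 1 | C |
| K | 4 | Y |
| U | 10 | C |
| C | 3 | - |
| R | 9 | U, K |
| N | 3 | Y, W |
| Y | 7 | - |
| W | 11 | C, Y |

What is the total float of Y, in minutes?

1

Critical path: C→U→R = 3+10+9 = 22, so the finish is 22 minutes.
The longest chain containing Y totals 21 minutes.
Slack of Y = 1 − 0 = 1 minute.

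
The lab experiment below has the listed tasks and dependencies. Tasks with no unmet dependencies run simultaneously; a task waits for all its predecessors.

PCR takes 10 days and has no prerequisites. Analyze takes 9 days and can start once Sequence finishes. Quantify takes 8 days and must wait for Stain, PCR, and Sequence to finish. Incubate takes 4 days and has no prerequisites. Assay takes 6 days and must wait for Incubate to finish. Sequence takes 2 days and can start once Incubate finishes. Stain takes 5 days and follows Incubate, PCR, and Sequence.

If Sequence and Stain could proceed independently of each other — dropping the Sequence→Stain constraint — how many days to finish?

Before: longest chain PCR→Stain→Quantify = 10+5+8 = 23, finish 23.
Dropping Sequence→Stain doesn't change Stain's earliest start (10); another predecessor still binds.
New critical path: PCR→Stain→Quantify = 10+5+8 = 23 ⇒ 23 days.

23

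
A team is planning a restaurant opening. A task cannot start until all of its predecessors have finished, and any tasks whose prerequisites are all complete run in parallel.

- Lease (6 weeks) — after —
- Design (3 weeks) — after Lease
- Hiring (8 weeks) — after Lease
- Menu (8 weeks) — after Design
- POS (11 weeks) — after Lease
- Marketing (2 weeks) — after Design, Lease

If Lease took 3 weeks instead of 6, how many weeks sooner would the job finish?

As given, the longest chain is Lease→Design→Menu = 6+3+8 = 17, so the finish is 17 weeks.
Since Lease is critical, the -3 change carries straight to that chain (now 14 weeks).
No other chain overtakes it, so the finish is 14 weeks.
Change in finish: 14 − 17 = -3 weeks.

3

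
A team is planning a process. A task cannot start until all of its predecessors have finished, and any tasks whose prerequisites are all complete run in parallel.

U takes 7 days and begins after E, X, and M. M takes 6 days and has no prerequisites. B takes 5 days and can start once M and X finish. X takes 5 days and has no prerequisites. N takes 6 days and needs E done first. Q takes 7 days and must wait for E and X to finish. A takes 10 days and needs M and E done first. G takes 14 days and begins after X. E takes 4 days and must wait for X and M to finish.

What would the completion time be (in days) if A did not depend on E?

19

Before: longest chain M→E→A = 6+4+10 = 20, finish 20.
Without E→A, A's earliest start moves from 10 to 6.
The longest chain is now X→G = 5+14 = 19, so the project takes 19 days.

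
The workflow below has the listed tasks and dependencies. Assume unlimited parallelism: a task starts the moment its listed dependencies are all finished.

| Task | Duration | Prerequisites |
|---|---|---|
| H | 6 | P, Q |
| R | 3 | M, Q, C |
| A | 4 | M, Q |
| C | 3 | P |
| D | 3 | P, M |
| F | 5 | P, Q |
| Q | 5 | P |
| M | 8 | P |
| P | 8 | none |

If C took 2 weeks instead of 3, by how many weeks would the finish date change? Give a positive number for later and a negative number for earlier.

Baseline: P→M→A = 8+8+4 = 20 → 20 weeks.
The longest path through C is only 14 weeks, so C has float 6.
The critical path is still P→M→A; finish is now 20 weeks.
Change in finish: 20 − 20 = +0 weeks.

0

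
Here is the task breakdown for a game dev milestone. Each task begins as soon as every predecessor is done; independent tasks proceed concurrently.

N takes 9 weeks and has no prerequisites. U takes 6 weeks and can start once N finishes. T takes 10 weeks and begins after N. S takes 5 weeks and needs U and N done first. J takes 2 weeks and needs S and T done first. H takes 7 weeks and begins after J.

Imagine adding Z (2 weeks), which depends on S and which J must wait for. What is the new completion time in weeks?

31

Originally the schedule takes 29 weeks.
With Z inserted, J now waits for max(S, T, Z).
New critical path: N→U→S→Z→J→H = 9+6+5+2+2+7 = 31 ⇒ 31 weeks.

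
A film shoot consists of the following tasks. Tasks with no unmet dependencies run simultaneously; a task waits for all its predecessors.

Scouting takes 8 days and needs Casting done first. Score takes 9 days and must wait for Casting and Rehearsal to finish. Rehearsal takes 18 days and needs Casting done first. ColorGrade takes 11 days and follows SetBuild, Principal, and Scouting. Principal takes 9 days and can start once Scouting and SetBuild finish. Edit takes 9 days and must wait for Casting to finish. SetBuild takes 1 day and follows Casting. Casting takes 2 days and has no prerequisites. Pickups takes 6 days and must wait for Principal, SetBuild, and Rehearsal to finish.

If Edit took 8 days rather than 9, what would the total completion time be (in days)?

Baseline: Casting→Scouting→Principal→ColorGrade = 2+8+9+11 = 30 → 30 days.
Edit has 19 days of float (longest path through it is 11).
That remains the longest chain; total 30 days.

30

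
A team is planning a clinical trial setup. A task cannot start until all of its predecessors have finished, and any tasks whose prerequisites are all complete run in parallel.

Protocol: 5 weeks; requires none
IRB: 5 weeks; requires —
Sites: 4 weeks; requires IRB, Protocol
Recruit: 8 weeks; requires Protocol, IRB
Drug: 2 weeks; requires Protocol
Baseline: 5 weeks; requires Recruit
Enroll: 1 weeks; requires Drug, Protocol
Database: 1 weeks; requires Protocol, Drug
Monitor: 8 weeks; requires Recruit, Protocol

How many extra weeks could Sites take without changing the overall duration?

Critical path: Protocol→Recruit→Monitor = 5+8+8 = 21, so the finish is 21 weeks.
Sites finishes as early as 9 and must finish by 21.
Float = 21 − 9 = 12.

12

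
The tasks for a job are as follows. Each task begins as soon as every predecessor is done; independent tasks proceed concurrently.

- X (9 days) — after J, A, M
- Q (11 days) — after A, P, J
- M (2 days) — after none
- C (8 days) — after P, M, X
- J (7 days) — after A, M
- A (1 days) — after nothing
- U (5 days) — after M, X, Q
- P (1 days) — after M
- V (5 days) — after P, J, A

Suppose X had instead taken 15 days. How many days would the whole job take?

Actual critical path: M→J→X→C = 2+7+9+8 = 26 ⇒ 26 days.
X lies on that path, so at 15 days the path becomes 32 days.
The critical path is still M→J→X→C; finish is now 32 days.

32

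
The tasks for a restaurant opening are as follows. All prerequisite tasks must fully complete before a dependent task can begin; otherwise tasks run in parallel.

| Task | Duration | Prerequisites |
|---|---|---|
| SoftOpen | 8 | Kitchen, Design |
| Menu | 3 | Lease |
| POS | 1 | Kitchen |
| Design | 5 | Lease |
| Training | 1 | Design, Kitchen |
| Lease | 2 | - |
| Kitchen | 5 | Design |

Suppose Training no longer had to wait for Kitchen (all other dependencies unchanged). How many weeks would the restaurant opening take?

With the dependency in place, Lease→Design→Kitchen→SoftOpen = 2+5+5+8 = 20 sets the finish at 20 weeks.
Without Kitchen→Training, Training's earliest start moves from 12 to 7.
After: Lease→Design→Kitchen→SoftOpen = 2+5+5+8 = 20 → 20 weeks.

20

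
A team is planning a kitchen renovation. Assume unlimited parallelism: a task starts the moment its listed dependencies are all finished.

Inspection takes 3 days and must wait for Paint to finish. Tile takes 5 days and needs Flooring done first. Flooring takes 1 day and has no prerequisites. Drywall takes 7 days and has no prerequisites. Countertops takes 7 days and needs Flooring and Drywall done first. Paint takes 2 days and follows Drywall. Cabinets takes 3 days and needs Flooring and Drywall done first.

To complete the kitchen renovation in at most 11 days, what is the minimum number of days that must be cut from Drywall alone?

Current finish: 14 days; target: 11.
Drywall is on every critical path, so each day cut from Drywall cuts the finish by one (this holds down to a finish of 8).
Need 14 − 11 = 3 days off Drywall → Drywall becomes 4 days, finish becomes 11.

3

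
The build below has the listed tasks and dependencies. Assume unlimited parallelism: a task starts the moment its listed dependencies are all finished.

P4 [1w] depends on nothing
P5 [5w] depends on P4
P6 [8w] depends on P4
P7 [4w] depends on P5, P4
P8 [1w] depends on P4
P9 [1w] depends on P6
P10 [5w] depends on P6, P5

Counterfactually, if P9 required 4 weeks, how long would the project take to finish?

14

The binding path is P4→P6→P10 = 1+8+5 = 14; finish at 14 weeks.
P9 is off the critical path — its longest chain is 10 weeks, giving 4 of slack.
The critical path is still P4→P6→P10; finish is now 14 weeks.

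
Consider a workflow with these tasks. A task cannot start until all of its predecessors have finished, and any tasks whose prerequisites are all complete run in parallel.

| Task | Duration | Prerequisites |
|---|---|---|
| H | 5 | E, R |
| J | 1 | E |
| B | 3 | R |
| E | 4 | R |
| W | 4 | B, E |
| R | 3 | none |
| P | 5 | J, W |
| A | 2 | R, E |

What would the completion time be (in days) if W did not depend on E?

15

Original critical path: R→E→W→P = 3+4+4+5 = 16 ⇒ 16 days.
Without E→W, W's earliest start moves from 7 to 6.
After: R→B→W→P = 3+3+4+5 = 15 → 15 days.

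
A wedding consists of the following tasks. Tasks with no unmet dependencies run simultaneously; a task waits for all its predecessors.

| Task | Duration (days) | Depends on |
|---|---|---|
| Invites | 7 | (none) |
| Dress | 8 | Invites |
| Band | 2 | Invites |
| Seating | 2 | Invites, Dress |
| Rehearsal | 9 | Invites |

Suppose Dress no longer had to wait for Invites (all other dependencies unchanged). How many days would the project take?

16

Before: longest chain Invites→Dress→Seating = 7+8+2 = 17, finish 17.
Without Invites→Dress, Dress's earliest start moves from 7 to 0.
After: Invites→Rehearsal = 7+9 = 16 → 16 days.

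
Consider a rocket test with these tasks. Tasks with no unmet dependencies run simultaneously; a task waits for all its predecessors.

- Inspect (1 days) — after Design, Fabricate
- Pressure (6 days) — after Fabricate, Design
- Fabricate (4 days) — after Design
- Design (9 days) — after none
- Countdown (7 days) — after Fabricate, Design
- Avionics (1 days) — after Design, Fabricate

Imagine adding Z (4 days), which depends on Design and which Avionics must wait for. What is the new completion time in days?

20

Originally the schedule takes 20 days.
With Z inserted, Avionics now waits for max(Design, Fabricate, Z).
New critical path: Design→Fabricate→Countdown = 9+4+7 = 20 ⇒ 20 days.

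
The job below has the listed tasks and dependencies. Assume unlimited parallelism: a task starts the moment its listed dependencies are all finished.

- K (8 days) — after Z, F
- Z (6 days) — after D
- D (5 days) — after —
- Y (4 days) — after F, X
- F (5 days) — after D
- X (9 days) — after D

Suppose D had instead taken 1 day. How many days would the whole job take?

Critical path before the change: D→Z→K = 5+6+8 = 19 giving 19 days.
D is on the critical path; changing it to 1 makes that path 15 days.
That remains the longest chain; total 15 days.

15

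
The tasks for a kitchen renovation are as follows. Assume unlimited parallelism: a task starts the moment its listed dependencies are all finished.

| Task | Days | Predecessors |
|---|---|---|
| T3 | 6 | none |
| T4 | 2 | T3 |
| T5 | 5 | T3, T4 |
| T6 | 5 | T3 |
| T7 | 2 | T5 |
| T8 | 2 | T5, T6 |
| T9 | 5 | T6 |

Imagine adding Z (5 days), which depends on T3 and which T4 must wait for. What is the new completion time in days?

Originally the kitchen renovation takes 16 days.
With Z inserted, T4 now waits for max(T3, Z).
New critical path: T3→Z→T4→T5→T7 = 6+5+2+5+2 = 20 ⇒ 20 days.

20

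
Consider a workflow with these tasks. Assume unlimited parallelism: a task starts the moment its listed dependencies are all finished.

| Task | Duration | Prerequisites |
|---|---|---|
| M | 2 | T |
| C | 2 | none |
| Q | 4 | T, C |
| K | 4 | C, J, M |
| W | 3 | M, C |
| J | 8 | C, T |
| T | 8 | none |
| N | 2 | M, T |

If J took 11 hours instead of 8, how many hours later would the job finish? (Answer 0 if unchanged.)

3

Baseline: T→J→K = 8+8+4 = 20 → 20 hours.
J lies on that path, so at 11 hours the path becomes 23 hours.
That remains the longest chain; total 23 hours.
Change in finish: 23 − 20 = +3 hours.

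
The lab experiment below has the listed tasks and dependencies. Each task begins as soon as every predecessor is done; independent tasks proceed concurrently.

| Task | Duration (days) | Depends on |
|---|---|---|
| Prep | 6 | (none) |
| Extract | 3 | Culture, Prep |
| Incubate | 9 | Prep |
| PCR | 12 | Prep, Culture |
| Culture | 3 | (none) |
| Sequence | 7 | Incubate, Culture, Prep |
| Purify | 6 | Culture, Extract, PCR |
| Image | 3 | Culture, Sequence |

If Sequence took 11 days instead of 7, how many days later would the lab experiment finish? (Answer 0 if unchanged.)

Critical path before the change: Prep→Incubate→Sequence→Image = 6+9+7+3 = 25 giving 25 days.
Sequence is on the critical path; changing it to 11 makes that path 29 days.
No other chain overtakes it, so the finish is 29 days.
Change in finish: 29 − 25 = +4 days.

4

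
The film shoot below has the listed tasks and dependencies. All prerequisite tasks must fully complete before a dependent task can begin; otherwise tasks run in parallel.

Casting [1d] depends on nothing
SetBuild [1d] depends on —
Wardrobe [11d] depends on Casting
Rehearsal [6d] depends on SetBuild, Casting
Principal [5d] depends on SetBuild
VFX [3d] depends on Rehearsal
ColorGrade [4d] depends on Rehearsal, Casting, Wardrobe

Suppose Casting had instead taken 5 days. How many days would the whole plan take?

Baseline: Casting→Wardrobe→ColorGrade = 1+11+4 = 16 → 16 days.
Casting is on the critical path; changing it to 5 makes that path 20 days.
That remains the longest chain; total 20 days.

20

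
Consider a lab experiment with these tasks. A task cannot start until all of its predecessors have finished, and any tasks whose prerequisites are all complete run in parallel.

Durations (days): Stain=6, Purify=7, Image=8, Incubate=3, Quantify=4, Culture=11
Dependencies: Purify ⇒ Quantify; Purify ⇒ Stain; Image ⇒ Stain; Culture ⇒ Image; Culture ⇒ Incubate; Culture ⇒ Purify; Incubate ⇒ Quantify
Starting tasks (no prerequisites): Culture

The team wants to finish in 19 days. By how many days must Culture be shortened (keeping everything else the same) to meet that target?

Current finish: 25 days; target: 19.
Culture is on every critical path, so each day cut from Culture cuts the finish by one (this holds down to a finish of 15).
Need 25 − 19 = 6 days off Culture → Culture becomes 5 days, finish becomes 19.

6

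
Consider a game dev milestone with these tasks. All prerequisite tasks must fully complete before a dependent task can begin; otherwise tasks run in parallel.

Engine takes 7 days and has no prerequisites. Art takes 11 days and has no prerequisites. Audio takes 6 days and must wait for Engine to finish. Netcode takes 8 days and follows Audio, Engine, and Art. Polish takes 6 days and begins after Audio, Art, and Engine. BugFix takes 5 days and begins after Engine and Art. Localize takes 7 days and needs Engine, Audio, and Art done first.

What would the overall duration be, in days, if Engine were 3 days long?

19

As given, the longest chain is Engine→Audio→Netcode = 7+6+8 = 21, so the finish is 21 days.
Engine lies on that path, so at 3 days the path becomes 17 days.
Now Art→Netcode = 11+8 = 19 is longest, so the finish becomes 19 days.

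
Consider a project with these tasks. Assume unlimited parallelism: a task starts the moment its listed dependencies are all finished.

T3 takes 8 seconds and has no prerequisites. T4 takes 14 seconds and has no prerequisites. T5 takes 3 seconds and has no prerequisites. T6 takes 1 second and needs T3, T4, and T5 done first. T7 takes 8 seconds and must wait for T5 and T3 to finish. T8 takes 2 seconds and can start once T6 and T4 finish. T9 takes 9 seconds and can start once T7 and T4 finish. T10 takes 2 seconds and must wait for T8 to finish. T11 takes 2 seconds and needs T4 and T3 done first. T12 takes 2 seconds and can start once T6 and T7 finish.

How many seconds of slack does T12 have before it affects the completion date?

T3→T7→T9 = 8+8+9 = 25 sets the makespan at 25 seconds.
The longest chain containing T12 totals 18 seconds.
Slack of T12 = 23 − 16 = 7 seconds.

7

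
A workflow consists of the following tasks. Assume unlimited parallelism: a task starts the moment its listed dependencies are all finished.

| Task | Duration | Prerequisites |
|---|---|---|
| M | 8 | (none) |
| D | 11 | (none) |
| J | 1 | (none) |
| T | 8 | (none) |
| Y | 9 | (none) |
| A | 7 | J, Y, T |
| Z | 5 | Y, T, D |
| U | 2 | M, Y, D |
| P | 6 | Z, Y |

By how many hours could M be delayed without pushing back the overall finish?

The longest chain is D→Z→P = 11+5+6 = 22; overall finish 22 hours.
M finishes as early as 8 and must finish by 20.
Float = 22 − 10 = 12.

12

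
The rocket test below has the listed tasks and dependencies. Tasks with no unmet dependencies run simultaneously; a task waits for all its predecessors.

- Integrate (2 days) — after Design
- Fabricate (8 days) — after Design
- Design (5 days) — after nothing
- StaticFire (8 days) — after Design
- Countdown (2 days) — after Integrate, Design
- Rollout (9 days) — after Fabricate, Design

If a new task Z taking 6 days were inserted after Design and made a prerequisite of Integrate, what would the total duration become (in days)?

Originally the plan takes 22 days.
With Z inserted, Integrate now waits for max(Design, Z).
New critical path: Design→Fabricate→Rollout = 5+8+9 = 22 ⇒ 22 days.

22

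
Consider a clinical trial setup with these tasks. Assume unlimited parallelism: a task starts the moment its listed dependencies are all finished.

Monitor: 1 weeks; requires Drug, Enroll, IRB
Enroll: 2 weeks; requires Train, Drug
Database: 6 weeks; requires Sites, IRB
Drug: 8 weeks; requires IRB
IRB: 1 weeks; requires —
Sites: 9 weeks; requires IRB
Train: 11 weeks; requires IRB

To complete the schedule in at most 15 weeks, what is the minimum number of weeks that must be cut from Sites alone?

Current finish: 16 weeks; target: 15.
Sites is on every critical path, so each week cut from Sites cuts the finish by one (this holds down to a finish of 15).
Need 16 − 15 = 1 week off Sites → Sites becomes 8 weeks, finish becomes 15.

1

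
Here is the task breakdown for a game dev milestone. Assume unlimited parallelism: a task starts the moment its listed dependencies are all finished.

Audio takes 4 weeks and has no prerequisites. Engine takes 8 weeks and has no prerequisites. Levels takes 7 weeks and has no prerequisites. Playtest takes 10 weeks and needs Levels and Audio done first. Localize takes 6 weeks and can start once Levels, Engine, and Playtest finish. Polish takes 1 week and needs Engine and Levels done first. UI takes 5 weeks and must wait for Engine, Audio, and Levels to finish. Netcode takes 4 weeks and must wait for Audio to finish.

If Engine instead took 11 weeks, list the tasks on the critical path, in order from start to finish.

Levels, Playtest, Localize

As given, the longest chain is Levels→Playtest→Localize = 7+10+6 = 23, so the finish is 23 weeks.
The longest path through Engine is only 14 weeks, so Engine has float 9.
That remains the longest chain; total 23 weeks.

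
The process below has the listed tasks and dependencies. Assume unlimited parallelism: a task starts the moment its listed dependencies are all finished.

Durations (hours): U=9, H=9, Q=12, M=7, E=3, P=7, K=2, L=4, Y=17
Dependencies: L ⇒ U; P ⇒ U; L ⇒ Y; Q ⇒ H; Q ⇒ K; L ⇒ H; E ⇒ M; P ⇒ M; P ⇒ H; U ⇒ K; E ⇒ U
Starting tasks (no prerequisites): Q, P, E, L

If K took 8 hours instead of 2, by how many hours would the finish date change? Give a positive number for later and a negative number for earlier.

As given, the longest chain is Q→H = 12+9 = 21, so the finish is 21 hours.
K is off the critical path — its longest chain is 18 hours, giving 3 of slack.
The binding chain switches to P→U→K = 7+9+8 = 24; finish 24 hours.
Change in finish: 24 − 21 = +3 hours.

3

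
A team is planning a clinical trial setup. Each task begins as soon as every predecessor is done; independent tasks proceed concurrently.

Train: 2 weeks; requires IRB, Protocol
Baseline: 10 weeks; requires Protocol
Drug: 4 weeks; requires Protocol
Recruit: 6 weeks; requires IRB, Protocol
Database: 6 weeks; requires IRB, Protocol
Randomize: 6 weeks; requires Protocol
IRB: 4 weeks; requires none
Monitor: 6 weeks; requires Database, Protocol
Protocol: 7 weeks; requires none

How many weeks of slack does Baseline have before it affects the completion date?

Protocol→Database→Monitor = 7+6+6 = 19 sets the makespan at 19 weeks.
The longest chain containing Baseline totals 17 weeks.
Slack of Baseline = 9 − 7 = 2 weeks.

2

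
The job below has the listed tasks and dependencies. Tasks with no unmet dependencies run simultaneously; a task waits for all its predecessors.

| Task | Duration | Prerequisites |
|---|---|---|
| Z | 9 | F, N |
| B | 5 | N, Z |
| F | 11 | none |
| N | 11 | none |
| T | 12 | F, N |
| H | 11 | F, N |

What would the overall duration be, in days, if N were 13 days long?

27

As given, the longest chain is N→Z→B = 11+9+5 = 25, so the finish is 25 days.
Since N is critical, the +2 change carries straight to that chain (now 27 days).
No other chain overtakes it, so the finish is 27 days.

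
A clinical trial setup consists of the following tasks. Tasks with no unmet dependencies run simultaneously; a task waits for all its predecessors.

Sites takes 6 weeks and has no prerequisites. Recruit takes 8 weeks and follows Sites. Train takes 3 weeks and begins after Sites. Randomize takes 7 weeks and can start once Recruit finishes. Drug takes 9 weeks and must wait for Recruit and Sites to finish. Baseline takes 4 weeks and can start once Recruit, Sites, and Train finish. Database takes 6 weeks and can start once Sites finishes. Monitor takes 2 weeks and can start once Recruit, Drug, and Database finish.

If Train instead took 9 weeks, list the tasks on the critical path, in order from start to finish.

Sites, Recruit, Drug, Monitor

The binding path is Sites→Recruit→Drug→Monitor = 6+8+9+2 = 25; finish at 25 weeks.
Train has 12 weeks of float (longest path through it is 13).
That remains the longest chain; total 25 weeks.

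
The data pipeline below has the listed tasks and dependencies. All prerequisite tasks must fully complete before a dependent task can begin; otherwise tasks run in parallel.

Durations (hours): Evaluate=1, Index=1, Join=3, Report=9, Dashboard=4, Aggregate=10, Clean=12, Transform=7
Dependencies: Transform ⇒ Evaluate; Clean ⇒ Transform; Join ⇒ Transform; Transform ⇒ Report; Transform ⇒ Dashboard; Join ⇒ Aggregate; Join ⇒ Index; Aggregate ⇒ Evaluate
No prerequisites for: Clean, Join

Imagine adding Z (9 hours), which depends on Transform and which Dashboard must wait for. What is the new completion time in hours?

32

Originally the schedule takes 28 hours.
With Z inserted, Dashboard now waits for max(Transform, Z).
New critical path: Clean→Transform→Z→Dashboard = 12+7+9+4 = 32 ⇒ 32 hours.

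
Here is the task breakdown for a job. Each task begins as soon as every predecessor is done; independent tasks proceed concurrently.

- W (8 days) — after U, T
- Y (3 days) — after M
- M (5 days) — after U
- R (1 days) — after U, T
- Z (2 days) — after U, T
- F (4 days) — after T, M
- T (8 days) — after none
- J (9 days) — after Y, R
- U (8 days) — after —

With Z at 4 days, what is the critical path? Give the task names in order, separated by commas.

The binding path is U→M→Y→J = 8+5+3+9 = 25; finish at 25 days.
Z has 15 days of float (longest path through it is 10).
No other chain overtakes it, so the finish is 25 days.

U, M, Y, J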